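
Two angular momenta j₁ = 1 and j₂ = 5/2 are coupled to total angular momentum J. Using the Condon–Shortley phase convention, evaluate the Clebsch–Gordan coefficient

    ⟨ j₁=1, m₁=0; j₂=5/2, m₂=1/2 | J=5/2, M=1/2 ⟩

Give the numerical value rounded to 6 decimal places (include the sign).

-0.169031  (= −√(1/35))

j₁+j₂−J=1  J+j₁−j₂=1  J−j₁+j₂=4  j₁+j₂+J+1=7
(j₁±m₁, j₂±m₂, J±M) = (1,1,3,2,3,2)
P² = 144/35
sum k=0..1:
  [0] +1/6 = 1/6
  [1] −1/4 = -1/4
S = -1/12
C² = P²·S² = 1/35 ; C = -0.169031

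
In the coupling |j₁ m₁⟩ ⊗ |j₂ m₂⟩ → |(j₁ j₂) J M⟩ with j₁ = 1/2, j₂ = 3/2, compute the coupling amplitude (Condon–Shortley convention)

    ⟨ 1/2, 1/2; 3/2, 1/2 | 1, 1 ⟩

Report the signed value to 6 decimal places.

j₁+j₂−J=1  J+j₁−j₂=0  J−j₁+j₂=2  j₁+j₂+J+1=4
(j₁±m₁, j₂±m₂, J±M) = (1,0,2,1,2,0)
P² = 1
sum k=0..0:
  [0] +1/2 = 1/2
S = 1/2
C² = P²·S² = 1/4 ; C = +0.500000

+√(1/4) = +0.500000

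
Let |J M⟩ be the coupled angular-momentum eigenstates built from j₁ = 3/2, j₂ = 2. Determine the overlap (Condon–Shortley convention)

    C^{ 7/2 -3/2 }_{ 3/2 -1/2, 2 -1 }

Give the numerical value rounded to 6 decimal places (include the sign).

+√(4/7) ≈ +0.755929

triangle: 0!·3!·4!/8! = 144/40320
(j±m)!: 1!·2!·1!·3!·2!·5! = 2880
prefactor² = (2J+1)·Δ·N² = 576/7
  k=0: +1/(0!·0!·2!·1!·1!·3!) = 1/12
Σ = 1/12  ⇒  CG² = 576/7·1/12² = 4/7
CG = +√(4/7) = +0.755929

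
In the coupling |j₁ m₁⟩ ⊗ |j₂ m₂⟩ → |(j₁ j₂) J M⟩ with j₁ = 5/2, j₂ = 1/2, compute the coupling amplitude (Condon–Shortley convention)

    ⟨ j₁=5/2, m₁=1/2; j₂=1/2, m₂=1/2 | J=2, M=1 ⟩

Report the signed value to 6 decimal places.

−√(1/3) = -0.577350

√[5·1!4!0!/6! · 3!2!1!0!3!1!] = √(12)
  +(−1)^1/∏(1,0,1,0,3,0)! = -1/6  (running -1/6)
⟨..|..⟩ = √(12)·(-1/6) = -0.577350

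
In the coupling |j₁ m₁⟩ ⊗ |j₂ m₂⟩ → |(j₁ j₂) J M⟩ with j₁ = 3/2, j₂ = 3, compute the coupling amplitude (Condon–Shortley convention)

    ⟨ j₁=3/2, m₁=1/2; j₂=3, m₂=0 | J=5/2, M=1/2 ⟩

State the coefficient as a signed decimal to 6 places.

-0.414039

√[6·2!1!4!/8! · 2!1!3!3!3!2!] = √(216/35)
  +(−1)^0/∏(0,2,1,3,0,1)! = 1/12  (running 1/12)
  +(−1)^1/∏(1,1,0,2,1,2)! = -1/4  (running -1/6)
⟨..|..⟩ = √(216/35)·(-1/6) = -0.414039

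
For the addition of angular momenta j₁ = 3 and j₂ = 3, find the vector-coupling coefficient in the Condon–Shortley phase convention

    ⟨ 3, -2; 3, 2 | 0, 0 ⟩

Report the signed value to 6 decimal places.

−√(1/7) = -0.377964

j₁+j₂−J=6  J+j₁−j₂=0  J−j₁+j₂=0  j₁+j₂+J+1=7
(j₁±m₁, j₂±m₂, J±M) = (1,5,5,1,0,0)
P² = 14400/7
sum k=5..5:
  [5] −1/120 = -1/120
S = -1/120
C² = P²·S² = 1/7 ; C = -0.377964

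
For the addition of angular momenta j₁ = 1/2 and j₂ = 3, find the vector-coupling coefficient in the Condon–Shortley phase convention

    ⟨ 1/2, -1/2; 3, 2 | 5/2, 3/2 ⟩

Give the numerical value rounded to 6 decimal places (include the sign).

−√(5/7) = -0.845154

j₁+j₂−J=1  J+j₁−j₂=0  J−j₁+j₂=5  j₁+j₂+J+1=7
(j₁±m₁, j₂±m₂, J±M) = (0,1,5,1,4,1)
P² = 2880/7
sum k=1..1:
  [1] −1/24 = -1/24
S = -1/24
C² = P²·S² = 5/7 ; C = -0.845154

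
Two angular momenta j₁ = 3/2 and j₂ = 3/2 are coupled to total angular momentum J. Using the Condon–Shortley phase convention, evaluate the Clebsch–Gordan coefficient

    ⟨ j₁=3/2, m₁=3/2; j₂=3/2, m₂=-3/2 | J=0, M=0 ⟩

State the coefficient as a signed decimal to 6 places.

+√(1/4) ≈ +0.500000

√[1·3!0!0!/4! · 3!0!0!3!0!0!] = √(9)
  +(−1)^0/∏(0,3,0,0,0,0)! = 1/6  (running 1/6)
⟨..|..⟩ = √(9)·(1/6) = +0.500000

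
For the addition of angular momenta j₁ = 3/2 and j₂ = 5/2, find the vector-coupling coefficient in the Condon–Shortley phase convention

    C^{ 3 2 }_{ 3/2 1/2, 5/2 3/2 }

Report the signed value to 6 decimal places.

-0.288675  (= −√(1/12))

√[7·1!2!4!/8! · 2!1!4!1!5!1!] = √(48)
  +(−1)^0/∏(0,1,1,4,1,0)! = 1/24  (running 1/24)
  +(−1)^1/∏(1,0,0,3,2,1)! = -1/12  (running -1/24)
⟨..|..⟩ = √(48)·(-1/24) = -0.288675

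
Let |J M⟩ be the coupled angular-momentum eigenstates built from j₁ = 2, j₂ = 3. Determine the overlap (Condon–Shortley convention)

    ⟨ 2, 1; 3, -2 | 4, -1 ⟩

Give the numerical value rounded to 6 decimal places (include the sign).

j₁+j₂−J=1  J+j₁−j₂=3  J−j₁+j₂=5  j₁+j₂+J+1=10
(j₁±m₁, j₂±m₂, J±M) = (3,1,1,5,3,5)
P² = 6480/7
sum k=0..1:
  [0] +1/48 = 1/48
  [1] −1/720 = -1/720
S = 7/360
C² = P²·S² = 7/20 ; C = +0.591608

+0.591608  (= +√(7/20))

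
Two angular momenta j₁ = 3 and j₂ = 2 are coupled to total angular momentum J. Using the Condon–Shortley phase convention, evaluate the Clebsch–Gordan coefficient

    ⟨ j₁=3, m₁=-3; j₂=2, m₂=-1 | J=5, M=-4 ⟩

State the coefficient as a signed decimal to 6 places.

+√(2/5) ≈ +0.632456

√[11·0!6!4!/11! · 0!6!1!3!1!9!] = √(7464960)
  +(−1)^0/∏(0,0,6,1,0,3)! = 1/4320  (running 1/4320)
⟨..|..⟩ = √(7464960)·(1/4320) = +0.632456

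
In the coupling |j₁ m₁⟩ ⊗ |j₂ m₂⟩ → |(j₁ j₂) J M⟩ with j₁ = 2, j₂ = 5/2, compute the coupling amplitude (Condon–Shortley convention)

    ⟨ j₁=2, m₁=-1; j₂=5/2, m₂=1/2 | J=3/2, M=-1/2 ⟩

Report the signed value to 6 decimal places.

j₁+j₂−J=3  J+j₁−j₂=1  J−j₁+j₂=2  j₁+j₂+J+1=7
(j₁±m₁, j₂±m₂, J±M) = (1,3,3,2,1,2)
P² = 48/35
sum k=2..3:
  [2] +1/2 = 1/2
  [3] −1/12 = -1/12
S = 5/12
C² = P²·S² = 5/21 ; C = +0.487950

+0.487950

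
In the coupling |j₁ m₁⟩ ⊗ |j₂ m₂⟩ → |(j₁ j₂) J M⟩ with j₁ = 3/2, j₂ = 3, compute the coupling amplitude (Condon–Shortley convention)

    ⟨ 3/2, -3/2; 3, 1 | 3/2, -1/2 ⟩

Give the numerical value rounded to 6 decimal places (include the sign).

triangle: 3!·0!·3!/7! = 36/5040
(j±m)!: 0!·3!·4!·2!·1!·2! = 576
prefactor² = (2J+1)·Δ·N² = 576/35
  k=3: −1/(3!·0!·0!·1!·0!·2!) = -1/12
Σ = -1/12  ⇒  CG² = 576/35·(-1/12)² = 4/35
CG = −√(4/35) = -0.338062

−√(4/35) = -0.338062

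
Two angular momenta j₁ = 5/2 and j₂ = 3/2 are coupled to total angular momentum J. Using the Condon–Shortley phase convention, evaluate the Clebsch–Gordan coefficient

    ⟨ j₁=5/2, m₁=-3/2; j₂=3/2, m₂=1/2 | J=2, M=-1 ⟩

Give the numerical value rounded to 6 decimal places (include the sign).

triangle: 2!×3!×1!/7! = 12/5040
(j±m)!: 1!×4!×2!×1!×1!×3! = 288
prefactor² = (2J+1)×Δ×N² = 24/7
  k=1: −1/(1!×1!×3!×1!×0!×0!) = -1/6
  k=2: +1/(2!×0!×2!×0!×1!×1!) = 1/4
Σ = 1/12  ⇒  CG² = 24/7×1/12² = 1/42
CG = +√(1/42) = +0.154303

+√(1/42) = +0.154303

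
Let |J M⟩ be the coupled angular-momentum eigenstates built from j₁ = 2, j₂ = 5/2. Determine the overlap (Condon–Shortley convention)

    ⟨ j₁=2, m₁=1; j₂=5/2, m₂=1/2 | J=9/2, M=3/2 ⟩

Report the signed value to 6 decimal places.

triangle: 0!·4!·5!/10! = 2880/3628800
(j±m)!: 3!·1!·3!·2!·6!·3! = 311040
prefactor² = (2J+1)·Δ·N² = 17280/7
  k=0: +1/(0!·0!·1!·3!·3!·2!) = 1/72
Σ = 1/72  ⇒  CG² = 17280/7·1/72² = 10/21
CG = +√(10/21) = +0.690066

+√(10/21) = +0.690066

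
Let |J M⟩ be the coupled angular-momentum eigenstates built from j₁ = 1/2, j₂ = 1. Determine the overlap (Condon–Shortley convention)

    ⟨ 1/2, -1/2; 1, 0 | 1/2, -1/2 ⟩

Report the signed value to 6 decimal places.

j₁+j₂−J=1  J+j₁−j₂=0  J−j₁+j₂=1  j₁+j₂+J+1=3
(j₁±m₁, j₂±m₂, J±M) = (0,1,1,1,0,1)
P² = 1/3
sum k=1..1:
  [1] −1/1 = -1
S = -1
C² = P²·S² = 1/3 ; C = -0.577350

−√(1/3) = -0.577350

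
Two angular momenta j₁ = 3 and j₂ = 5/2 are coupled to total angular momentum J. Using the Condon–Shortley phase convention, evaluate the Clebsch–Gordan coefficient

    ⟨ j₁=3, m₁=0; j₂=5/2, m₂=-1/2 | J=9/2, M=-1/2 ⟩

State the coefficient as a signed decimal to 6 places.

+0.208063

j₁+j₂−J=1  J+j₁−j₂=5  J−j₁+j₂=4  j₁+j₂+J+1=11
(j₁±m₁, j₂±m₂, J±M) = (3,3,2,3,4,5)
P² = 69120/77
sum k=0..1:
  [0] +1/48 = 1/48
  [1] −1/72 = -1/72
S = 1/144
C² = P²·S² = 10/231 ; C = +0.208063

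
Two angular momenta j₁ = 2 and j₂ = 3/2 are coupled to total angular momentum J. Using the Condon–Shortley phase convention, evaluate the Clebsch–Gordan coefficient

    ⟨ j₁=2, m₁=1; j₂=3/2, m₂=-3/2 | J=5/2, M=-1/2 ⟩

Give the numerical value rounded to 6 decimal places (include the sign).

+√(27/70) ≈ +0.621059

triangle: 1!·3!·2!/7! = 12/5040
(j±m)!: 3!·1!·0!·3!·2!·3! = 432
prefactor² = (2J+1)·Δ·N² = 216/35
  k=0: +1/(0!·1!·1!·0!·2!·2!) = 1/4
Σ = 1/4  ⇒  CG² = 216/35·1/4² = 27/70
CG = +√(27/70) = +0.621059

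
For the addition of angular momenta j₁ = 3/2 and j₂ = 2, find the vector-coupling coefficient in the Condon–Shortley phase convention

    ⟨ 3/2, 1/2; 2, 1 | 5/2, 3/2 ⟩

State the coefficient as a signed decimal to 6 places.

√[6·1!2!3!/7! · 2!1!3!1!4!1!] = √(144/35)
  +(−1)^0/∏(0,1,1,3,1,0)! = 1/6  (running 1/6)
  +(−1)^1/∏(1,0,0,2,2,1)! = -1/4  (running -1/12)
⟨..|..⟩ = √(144/35)·(-1/12) = -0.169031

−√(1/35) ≈ -0.169031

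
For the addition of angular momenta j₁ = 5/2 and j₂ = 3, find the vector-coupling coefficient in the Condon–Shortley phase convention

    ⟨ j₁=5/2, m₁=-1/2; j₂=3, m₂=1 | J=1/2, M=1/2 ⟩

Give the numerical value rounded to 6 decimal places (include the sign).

√[2·5!0!1!/7! · 2!3!4!2!1!0!] = √(192/7)
  +(−1)^3/∏(3,2,0,1,0,0)! = -1/12  (running -1/12)
⟨..|..⟩ = √(192/7)·(-1/12) = -0.436436

-0.436436  (= −√(4/21))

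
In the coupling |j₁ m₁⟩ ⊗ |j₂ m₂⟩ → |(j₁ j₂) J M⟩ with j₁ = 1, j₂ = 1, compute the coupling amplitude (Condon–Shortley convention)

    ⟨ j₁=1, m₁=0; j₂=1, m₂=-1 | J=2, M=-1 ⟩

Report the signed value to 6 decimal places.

+√(1/2) ≈ +0.707107

√[5·0!2!2!/5! · 1!1!0!2!1!3!] = √(2)
  +(−1)^0/∏(0,0,1,0,1,2)! = 1/2  (running 1/2)
⟨..|..⟩ = √(2)·(1/2) = +0.707107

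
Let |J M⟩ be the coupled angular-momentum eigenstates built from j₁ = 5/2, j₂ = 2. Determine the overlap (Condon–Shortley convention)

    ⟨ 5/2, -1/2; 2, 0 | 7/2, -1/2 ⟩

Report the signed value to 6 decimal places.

j₁+j₂−J=1  J+j₁−j₂=4  J−j₁+j₂=3  j₁+j₂+J+1=9
(j₁±m₁, j₂±m₂, J±M) = (2,3,2,2,3,4)
P² = 768/35
sum k=0..1:
  [0] +1/12 = 1/12
  [1] −1/8 = -1/8
S = -1/24
C² = P²·S² = 4/105 ; C = -0.195180

-0.195180  (= −√(4/105))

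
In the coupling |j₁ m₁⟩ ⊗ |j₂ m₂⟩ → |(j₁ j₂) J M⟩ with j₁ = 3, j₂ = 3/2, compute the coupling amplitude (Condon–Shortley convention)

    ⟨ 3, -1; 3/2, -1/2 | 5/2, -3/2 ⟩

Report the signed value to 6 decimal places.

−√(7/20) ≈ -0.591608

√[6·2!4!1!/8! · 2!4!1!2!1!4!] = √(576/35)
  +(−1)^0/∏(0,2,4,1,0,0)! = 1/48  (running 1/48)
  +(−1)^1/∏(1,1,3,0,1,1)! = -1/6  (running -7/48)
⟨..|..⟩ = √(576/35)·(-7/48) = -0.591608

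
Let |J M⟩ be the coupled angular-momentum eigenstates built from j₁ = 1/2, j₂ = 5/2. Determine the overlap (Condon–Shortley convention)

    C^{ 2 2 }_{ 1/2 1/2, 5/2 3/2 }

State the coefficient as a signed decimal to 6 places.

+0.408248  (= +√(1/6))

j₁+j₂−J=1  J+j₁−j₂=0  J−j₁+j₂=4  j₁+j₂+J+1=6
(j₁±m₁, j₂±m₂, J±M) = (1,0,4,1,4,0)
P² = 96
sum k=0..0:
  [0] +1/24 = 1/24
S = 1/24
C² = P²·S² = 1/6 ; C = +0.408248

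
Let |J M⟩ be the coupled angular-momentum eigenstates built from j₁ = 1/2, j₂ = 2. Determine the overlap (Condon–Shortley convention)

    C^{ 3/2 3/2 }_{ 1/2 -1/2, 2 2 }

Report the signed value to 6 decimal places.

triangle: 1!·0!·3!/5! = 6/120
(j±m)!: 0!·1!·4!·0!·3!·0! = 144
prefactor² = (2J+1)·Δ·N² = 144/5
  k=1: −1/(1!·0!·0!·3!·0!·0!) = -1/6
Σ = -1/6  ⇒  CG² = 144/5·(-1/6)² = 4/5
CG = −√(4/5) = -0.894427

-0.894427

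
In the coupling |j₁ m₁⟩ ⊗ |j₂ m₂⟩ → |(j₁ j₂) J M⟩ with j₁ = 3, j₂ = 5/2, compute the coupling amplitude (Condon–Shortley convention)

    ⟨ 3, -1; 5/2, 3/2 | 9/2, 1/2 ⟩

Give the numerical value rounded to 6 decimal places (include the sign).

-0.594588  (= −√(35/99))

√[10·1!5!4!/11! · 2!4!4!1!5!4!] = √(184320/77)
  +(−1)^0/∏(0,1,4,4,1,0)! = 1/576  (running 1/576)
  +(−1)^1/∏(1,0,3,3,2,1)! = -1/72  (running -7/576)
⟨..|..⟩ = √(184320/77)·(-7/576) = -0.594588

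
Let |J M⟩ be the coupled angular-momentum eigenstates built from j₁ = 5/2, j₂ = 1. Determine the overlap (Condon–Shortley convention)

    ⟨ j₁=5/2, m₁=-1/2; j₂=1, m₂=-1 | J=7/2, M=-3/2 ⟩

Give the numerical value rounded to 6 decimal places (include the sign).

+0.690066  (= +√(10/21))

j₁+j₂−J=0  J+j₁−j₂=5  J−j₁+j₂=2  j₁+j₂+J+1=8
(j₁±m₁, j₂±m₂, J±M) = (2,3,0,2,2,5)
P² = 1920/7
sum k=0..0:
  [0] +1/24 = 1/24
S = 1/24
C² = P²·S² = 10/21 ; C = +0.690066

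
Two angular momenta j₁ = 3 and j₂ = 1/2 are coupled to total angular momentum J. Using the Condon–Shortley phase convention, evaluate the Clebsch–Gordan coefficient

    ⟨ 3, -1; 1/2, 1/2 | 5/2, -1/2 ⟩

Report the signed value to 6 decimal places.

−√(4/7) ≈ -0.755929

√[6·1!5!0!/7! · 2!4!1!0!2!3!] = √(576/7)
  +(−1)^1/∏(1,0,3,0,2,0)! = -1/12  (running -1/12)
⟨..|..⟩ = √(576/7)·(-1/12) = -0.755929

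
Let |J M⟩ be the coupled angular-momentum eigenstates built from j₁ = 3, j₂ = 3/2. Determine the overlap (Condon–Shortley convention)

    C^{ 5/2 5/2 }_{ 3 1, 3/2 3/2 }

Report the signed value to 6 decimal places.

√[6·2!4!1!/8! · 4!2!3!0!5!0!] = √(1728/7)
  +(−1)^2/∏(2,0,0,1,4,0)! = 1/48  (running 1/48)
⟨..|..⟩ = √(1728/7)·(1/48) = +0.327327

+0.327327  (= +√(3/28))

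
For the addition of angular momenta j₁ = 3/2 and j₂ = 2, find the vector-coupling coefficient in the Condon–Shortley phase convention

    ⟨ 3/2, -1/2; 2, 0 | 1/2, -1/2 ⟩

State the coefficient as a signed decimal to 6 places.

√[2·3!0!1!/5! · 1!2!2!2!0!1!] = √(4/5)
  +(−1)^2/∏(2,1,0,0,0,1)! = 1/2  (running 1/2)
⟨..|..⟩ = √(4/5)·(1/2) = +0.447214

+0.447214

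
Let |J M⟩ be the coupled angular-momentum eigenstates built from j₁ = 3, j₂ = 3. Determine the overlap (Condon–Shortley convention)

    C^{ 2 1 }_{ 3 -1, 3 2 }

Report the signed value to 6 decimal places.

√[5·4!2!2!/9! · 2!4!5!1!3!1!] = √(320/7)
  +(−1)^3/∏(3,1,1,2,1,0)! = -1/12  (running -1/12)
  +(−1)^4/∏(4,0,0,1,2,1)! = 1/48  (running -1/16)
⟨..|..⟩ = √(320/7)·(-1/16) = -0.422577

-0.422577  (= −√(5/28))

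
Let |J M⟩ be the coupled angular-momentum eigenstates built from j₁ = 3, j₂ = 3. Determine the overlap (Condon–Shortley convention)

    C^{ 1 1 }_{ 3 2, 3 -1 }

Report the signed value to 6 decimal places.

-0.422577

triangle: 5!*1!*1!/8! = 120/40320
(j±m)!: 5!*1!*2!*4!*2!*0! = 11520
prefactor² = (2J+1)*Δ*N² = 720/7
  k=1: −1/(1!*4!*0!*1!*1!*0!) = -1/24
Σ = -1/24  ⇒  CG² = 720/7*(-1/24)² = 5/28
CG = −√(5/28) = -0.422577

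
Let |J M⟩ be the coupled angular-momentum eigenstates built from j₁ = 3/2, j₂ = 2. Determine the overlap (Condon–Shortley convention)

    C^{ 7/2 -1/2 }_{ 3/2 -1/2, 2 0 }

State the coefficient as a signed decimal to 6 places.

+√(18/35) = +0.717137

j₁+j₂−J=0  J+j₁−j₂=3  J−j₁+j₂=4  j₁+j₂+J+1=8
(j₁±m₁, j₂±m₂, J±M) = (1,2,2,2,3,4)
P² = 1152/35
sum k=0..0:
  [0] +1/8 = 1/8
S = 1/8
C² = P²·S² = 18/35 ; C = +0.717137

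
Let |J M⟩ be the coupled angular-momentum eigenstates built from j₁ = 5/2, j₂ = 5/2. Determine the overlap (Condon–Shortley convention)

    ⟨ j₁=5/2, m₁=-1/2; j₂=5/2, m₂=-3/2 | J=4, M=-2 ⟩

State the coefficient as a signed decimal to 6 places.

+√(5/28) = +0.422577

√[9·1!4!4!/10! · 2!3!1!4!2!6!] = √(20736/35)
  +(−1)^0/∏(0,1,3,1,1,3)! = 1/36  (running 1/36)
  +(−1)^1/∏(1,0,2,0,2,4)! = -1/96  (running 5/288)
⟨..|..⟩ = √(20736/35)·(5/288) = +0.422577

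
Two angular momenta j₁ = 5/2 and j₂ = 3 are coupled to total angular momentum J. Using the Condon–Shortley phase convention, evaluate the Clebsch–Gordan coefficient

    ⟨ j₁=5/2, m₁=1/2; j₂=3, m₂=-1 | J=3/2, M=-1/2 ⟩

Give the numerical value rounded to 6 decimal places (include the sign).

j₁+j₂−J=4  J+j₁−j₂=1  J−j₁+j₂=2  j₁+j₂+J+1=8
(j₁±m₁, j₂±m₂, J±M) = (3,2,2,4,1,2)
P² = 192/35
sum k=1..2:
  [1] −1/6 = -1/6
  [2] +1/8 = 1/8
S = -1/24
C² = P²·S² = 1/105 ; C = -0.097590

-0.097590  (= −√(1/105))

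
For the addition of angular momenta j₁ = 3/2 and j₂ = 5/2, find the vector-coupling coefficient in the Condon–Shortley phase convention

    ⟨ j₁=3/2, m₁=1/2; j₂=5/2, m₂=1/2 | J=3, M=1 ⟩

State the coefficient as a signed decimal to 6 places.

√[7·1!2!4!/8! · 2!1!3!2!4!2!] = √(48/5)
  +(−1)^0/∏(0,1,1,3,1,1)! = 1/6  (running 1/6)
  +(−1)^1/∏(1,0,0,2,2,2)! = -1/8  (running 1/24)
⟨..|..⟩ = √(48/5)·(1/24) = +0.129099

+√(1/60) ≈ +0.129099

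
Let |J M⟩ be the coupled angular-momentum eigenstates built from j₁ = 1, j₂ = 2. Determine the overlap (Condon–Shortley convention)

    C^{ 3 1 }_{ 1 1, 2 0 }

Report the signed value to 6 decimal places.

+√(2/5) ≈ +0.632456

triangle: 0!·2!·4!/7! = 48/5040
(j±m)!: 2!·0!·2!·2!·4!·2! = 384
prefactor² = (2J+1)·Δ·N² = 128/5
  k=0: +1/(0!·0!·0!·2!·2!·2!) = 1/8
Σ = 1/8  ⇒  CG² = 128/5·1/8² = 2/5
CG = +√(2/5) = +0.632456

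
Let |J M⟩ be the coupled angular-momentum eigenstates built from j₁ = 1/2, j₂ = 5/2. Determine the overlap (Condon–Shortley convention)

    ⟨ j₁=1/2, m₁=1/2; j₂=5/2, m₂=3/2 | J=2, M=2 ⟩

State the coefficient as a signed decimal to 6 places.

triangle: 1!*0!*4!/6! = 24/720
(j±m)!: 1!*0!*4!*1!*4!*0! = 576
prefactor² = (2J+1)*Δ*N² = 96
  k=0: +1/(0!*1!*0!*4!*0!*0!) = 1/24
Σ = 1/24  ⇒  CG² = 96*1/24² = 1/6
CG = +√(1/6) = +0.408248

+√(1/6) = +0.408248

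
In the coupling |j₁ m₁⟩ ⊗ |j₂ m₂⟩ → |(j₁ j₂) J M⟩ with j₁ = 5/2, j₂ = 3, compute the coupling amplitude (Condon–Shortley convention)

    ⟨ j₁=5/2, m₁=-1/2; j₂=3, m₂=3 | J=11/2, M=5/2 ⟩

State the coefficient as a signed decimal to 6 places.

+0.246183  (= +√(2/33))

√[12·0!5!6!/12! · 2!3!6!0!8!3!] = √(49766400/11)
  +(−1)^0/∏(0,0,3,6,2,0)! = 1/8640  (running 1/8640)
⟨..|..⟩ = √(49766400/11)·(1/8640) = +0.246183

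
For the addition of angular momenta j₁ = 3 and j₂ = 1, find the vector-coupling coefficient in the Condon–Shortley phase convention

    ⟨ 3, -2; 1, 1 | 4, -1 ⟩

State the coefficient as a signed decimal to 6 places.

+√(3/28) ≈ +0.327327

√[9·0!6!2!/9! · 1!5!2!0!3!5!] = √(43200/7)
  +(−1)^0/∏(0,0,5,2,1,0)! = 1/240  (running 1/240)
⟨..|..⟩ = √(43200/7)·(1/240) = +0.327327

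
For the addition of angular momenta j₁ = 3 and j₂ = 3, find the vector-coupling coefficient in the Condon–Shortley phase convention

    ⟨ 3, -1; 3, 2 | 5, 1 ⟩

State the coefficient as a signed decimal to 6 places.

√[11·1!5!5!/12! · 2!4!5!1!6!4!] = √(230400/7)
  +(−1)^0/∏(0,1,4,5,1,0)! = 1/2880  (running 1/2880)
  +(−1)^1/∏(1,0,3,4,2,1)! = -1/288  (running -1/320)
⟨..|..⟩ = √(230400/7)·(-1/320) = -0.566947

-0.566947  (= −√(9/28))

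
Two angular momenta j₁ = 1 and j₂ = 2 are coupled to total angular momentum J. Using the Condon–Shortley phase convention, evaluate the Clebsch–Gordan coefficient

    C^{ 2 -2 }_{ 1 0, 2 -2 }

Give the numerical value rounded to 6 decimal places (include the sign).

√[5·1!1!3!/6! · 1!1!0!4!0!4!] = √(24)
  +(−1)^0/∏(0,1,1,0,0,3)! = 1/6  (running 1/6)
⟨..|..⟩ = √(24)·(1/6) = +0.816497

+√(2/3) = +0.816497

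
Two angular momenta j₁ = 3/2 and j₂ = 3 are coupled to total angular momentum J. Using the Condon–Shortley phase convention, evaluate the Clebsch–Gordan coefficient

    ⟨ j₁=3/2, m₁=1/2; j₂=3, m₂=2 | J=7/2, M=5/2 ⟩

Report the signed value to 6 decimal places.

j₁+j₂−J=1  J+j₁−j₂=2  J−j₁+j₂=5  j₁+j₂+J+1=9
(j₁±m₁, j₂±m₂, J±M) = (2,1,5,1,6,1)
P² = 6400/7
sum k=0..1:
  [0] +1/120 = 1/120
  [1] −1/48 = -1/48
S = -1/80
C² = P²·S² = 1/7 ; C = -0.377964

-0.377964  (= −√(1/7))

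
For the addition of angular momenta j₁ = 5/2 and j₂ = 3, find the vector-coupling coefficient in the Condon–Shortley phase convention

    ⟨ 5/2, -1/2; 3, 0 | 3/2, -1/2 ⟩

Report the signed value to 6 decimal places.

√[4·4!1!2!/8! · 2!3!3!3!1!2!] = √(144/35)
  +(−1)^2/∏(2,2,1,1,0,1)! = 1/4  (running 1/4)
  +(−1)^3/∏(3,1,0,0,1,2)! = -1/12  (running 1/6)
⟨..|..⟩ = √(144/35)·(1/6) = +0.338062

+0.338062  (= +√(4/35))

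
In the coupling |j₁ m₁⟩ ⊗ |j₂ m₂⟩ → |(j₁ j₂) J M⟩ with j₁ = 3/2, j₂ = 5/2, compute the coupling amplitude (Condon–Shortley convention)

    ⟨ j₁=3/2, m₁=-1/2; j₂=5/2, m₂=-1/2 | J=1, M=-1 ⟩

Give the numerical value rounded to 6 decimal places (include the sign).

j₁+j₂−J=3  J+j₁−j₂=0  J−j₁+j₂=2  j₁+j₂+J+1=6
(j₁±m₁, j₂±m₂, J±M) = (1,2,2,3,0,2)
P² = 12/5
sum k=2..2:
  [2] +1/4 = 1/4
S = 1/4
C² = P²·S² = 3/20 ; C = +0.387298

+√(3/20) = +0.387298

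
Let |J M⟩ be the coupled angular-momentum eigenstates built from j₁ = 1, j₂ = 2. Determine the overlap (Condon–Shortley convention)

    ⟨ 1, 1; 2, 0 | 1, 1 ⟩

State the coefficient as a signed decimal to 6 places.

√[3·2!0!2!/5! · 2!0!2!2!2!0!] = √(8/5)
  +(−1)^0/∏(0,2,0,2,0,0)! = 1/4  (running 1/4)
⟨..|..⟩ = √(8/5)·(1/4) = +0.316228

+0.316228  (= +√(1/10))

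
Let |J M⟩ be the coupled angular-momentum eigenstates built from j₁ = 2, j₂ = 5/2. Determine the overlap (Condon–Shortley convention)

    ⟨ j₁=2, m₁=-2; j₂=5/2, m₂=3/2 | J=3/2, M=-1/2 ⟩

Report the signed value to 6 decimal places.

√[4·3!1!2!/7! · 0!4!4!1!1!2!] = √(384/35)
  +(−1)^3/∏(3,0,1,1,0,1)! = -1/6  (running -1/6)
⟨..|..⟩ = √(384/35)·(-1/6) = -0.552052

-0.552052  (= −√(32/105))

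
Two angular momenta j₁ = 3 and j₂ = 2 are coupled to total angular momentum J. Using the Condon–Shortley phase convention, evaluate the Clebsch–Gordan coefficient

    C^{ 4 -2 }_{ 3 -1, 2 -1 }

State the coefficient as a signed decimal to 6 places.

triangle: 1!·5!·3!/10! = 720/3628800
(j±m)!: 2!·4!·1!·3!·2!·6! = 414720
prefactor² = (2J+1)·Δ·N² = 5184/7
  k=0: +1/(0!·1!·4!·1!·1!·2!) = 1/48
  k=1: −1/(1!·0!·3!·0!·2!·3!) = -1/72
Σ = 1/144  ⇒  CG² = 5184/7·1/144² = 1/28
CG = +√(1/28) = +0.188982

+√(1/28) = +0.188982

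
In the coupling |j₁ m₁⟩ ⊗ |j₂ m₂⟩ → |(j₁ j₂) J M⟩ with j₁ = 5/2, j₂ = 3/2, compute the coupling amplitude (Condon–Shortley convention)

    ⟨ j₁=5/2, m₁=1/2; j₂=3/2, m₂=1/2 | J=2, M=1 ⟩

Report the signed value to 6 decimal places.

triangle: 2!×3!×1!/7! = 12/5040
(j±m)!: 3!×2!×2!×1!×3!×1! = 144
prefactor² = (2J+1)×Δ×N² = 12/7
  k=1: −1/(1!×1!×1!×1!×2!×0!) = -1/2
  k=2: +1/(2!×0!×0!×0!×3!×1!) = 1/12
Σ = -5/12  ⇒  CG² = 12/7×(-5/12)² = 25/84
CG = −√(25/84) = -0.545545

-0.545545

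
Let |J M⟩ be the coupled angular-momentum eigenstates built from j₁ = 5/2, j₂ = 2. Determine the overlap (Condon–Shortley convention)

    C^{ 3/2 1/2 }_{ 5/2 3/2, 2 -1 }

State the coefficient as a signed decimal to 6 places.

-0.138013

triangle: 3!*2!*1!/7! = 12/5040
(j±m)!: 4!*1!*1!*3!*2!*1! = 288
prefactor² = (2J+1)*Δ*N² = 96/35
  k=0: +1/(0!*3!*1!*1!*1!*0!) = 1/6
  k=1: −1/(1!*2!*0!*0!*2!*1!) = -1/4
Σ = -1/12  ⇒  CG² = 96/35*(-1/12)² = 2/105
CG = −√(2/105) = -0.138013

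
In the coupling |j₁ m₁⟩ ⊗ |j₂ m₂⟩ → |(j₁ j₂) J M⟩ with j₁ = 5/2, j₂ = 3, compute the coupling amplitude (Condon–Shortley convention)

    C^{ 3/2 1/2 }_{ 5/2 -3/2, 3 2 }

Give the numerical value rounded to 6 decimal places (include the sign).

√[4·4!1!2!/8! · 1!4!5!1!2!1!] = √(192/7)
  +(−1)^3/∏(3,1,1,2,0,0)! = -1/12  (running -1/12)
  +(−1)^4/∏(4,0,0,1,1,1)! = 1/24  (running -1/24)
⟨..|..⟩ = √(192/7)·(-1/24) = -0.218218

-0.218218  (= −√(1/21))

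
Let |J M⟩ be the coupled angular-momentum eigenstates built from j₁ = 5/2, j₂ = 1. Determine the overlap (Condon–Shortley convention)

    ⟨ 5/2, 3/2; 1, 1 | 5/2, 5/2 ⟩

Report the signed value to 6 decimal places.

-0.534522  (= −√(2/7))

√[6·1!4!1!/7! · 4!1!2!0!5!0!] = √(1152/7)
  +(−1)^1/∏(1,0,0,1,4,0)! = -1/24  (running -1/24)
⟨..|..⟩ = √(1152/7)·(-1/24) = -0.534522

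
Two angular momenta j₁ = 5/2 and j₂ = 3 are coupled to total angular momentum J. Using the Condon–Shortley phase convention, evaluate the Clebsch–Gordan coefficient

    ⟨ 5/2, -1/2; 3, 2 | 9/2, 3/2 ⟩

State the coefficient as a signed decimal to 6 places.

√[10·1!4!5!/11! · 2!3!5!1!6!3!] = √(345600/77)
  +(−1)^0/∏(0,1,3,5,1,0)! = 1/720  (running 1/720)
  +(−1)^1/∏(1,0,2,4,2,1)! = -1/96  (running -13/1440)
⟨..|..⟩ = √(345600/77)·(-13/1440) = -0.604815

-0.604815  (= −√(169/462))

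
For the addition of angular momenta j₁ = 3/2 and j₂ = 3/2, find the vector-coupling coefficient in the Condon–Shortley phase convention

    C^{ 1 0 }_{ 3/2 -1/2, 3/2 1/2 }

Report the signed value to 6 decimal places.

−√(1/20) = -0.223607

√[3·2!1!1!/5! · 1!2!2!1!1!1!] = √(1/5)
  +(−1)^1/∏(1,1,1,1,0,0)! = -1  (running -1)
  +(−1)^2/∏(2,0,0,0,1,1)! = 1/2  (running -1/2)
⟨..|..⟩ = √(1/5)·(-1/2) = -0.223607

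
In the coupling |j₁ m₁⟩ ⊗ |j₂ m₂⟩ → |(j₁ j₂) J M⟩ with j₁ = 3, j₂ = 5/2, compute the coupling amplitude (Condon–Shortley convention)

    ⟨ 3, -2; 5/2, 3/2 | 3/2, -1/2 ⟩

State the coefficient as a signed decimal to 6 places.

-0.218218  (= −√(1/21))

j₁+j₂−J=4  J+j₁−j₂=2  J−j₁+j₂=1  j₁+j₂+J+1=8
(j₁±m₁, j₂±m₂, J±M) = (1,5,4,1,1,2)
P² = 192/7
sum k=3..4:
  [3] −1/12 = -1/12
  [4] +1/24 = 1/24
S = -1/24
C² = P²·S² = 1/21 ; C = -0.218218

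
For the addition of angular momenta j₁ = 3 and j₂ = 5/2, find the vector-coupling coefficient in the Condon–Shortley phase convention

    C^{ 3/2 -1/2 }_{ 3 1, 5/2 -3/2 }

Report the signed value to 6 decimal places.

j₁+j₂−J=4  J+j₁−j₂=2  J−j₁+j₂=1  j₁+j₂+J+1=8
(j₁±m₁, j₂±m₂, J±M) = (4,2,1,4,1,2)
P² = 384/35
sum k=0..1:
  [0] +1/48 = 1/48
  [1] −1/6 = -1/6
S = -7/48
C² = P²·S² = 7/30 ; C = -0.483046

−√(7/30) = -0.483046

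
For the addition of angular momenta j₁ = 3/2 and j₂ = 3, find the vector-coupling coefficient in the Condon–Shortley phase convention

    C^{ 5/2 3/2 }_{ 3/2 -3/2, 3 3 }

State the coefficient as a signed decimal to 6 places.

√[6·2!1!4!/8! · 0!3!6!0!4!1!] = √(5184/7)
  +(−1)^2/∏(2,0,1,4,0,0)! = 1/48  (running 1/48)
⟨..|..⟩ = √(5184/7)·(1/48) = +0.566947

+√(9/28) = +0.566947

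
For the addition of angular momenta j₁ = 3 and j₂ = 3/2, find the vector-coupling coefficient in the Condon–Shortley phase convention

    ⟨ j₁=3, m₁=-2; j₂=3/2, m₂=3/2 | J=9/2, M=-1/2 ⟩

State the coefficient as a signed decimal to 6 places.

+√(1/21) = +0.218218

j₁+j₂−J=0  J+j₁−j₂=6  J−j₁+j₂=3  j₁+j₂+J+1=10
(j₁±m₁, j₂±m₂, J±M) = (1,5,3,0,4,5)
P² = 172800/7
sum k=0..0:
  [0] +1/720 = 1/720
S = 1/720
C² = P²·S² = 1/21 ; C = +0.218218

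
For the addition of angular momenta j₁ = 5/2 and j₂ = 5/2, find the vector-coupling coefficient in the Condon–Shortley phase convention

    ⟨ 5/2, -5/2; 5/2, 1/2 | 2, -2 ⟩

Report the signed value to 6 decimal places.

√[5·3!2!2!/8! · 0!5!3!2!0!4!] = √(720/7)
  +(−1)^3/∏(3,0,2,0,0,2)! = -1/24  (running -1/24)
⟨..|..⟩ = √(720/7)·(-1/24) = -0.422577

−√(5/28) = -0.422577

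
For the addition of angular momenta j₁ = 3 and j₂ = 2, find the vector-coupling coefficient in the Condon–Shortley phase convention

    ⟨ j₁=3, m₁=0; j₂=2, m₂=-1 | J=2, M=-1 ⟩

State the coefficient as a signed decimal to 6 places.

−√(2/7) = -0.534522

triangle: 3!×3!×1!/8! = 36/40320
(j±m)!: 3!×3!×1!×3!×1!×3! = 1296
prefactor² = (2J+1)×Δ×N² = 81/14
  k=0: +1/(0!×3!×3!×1!×0!×0!) = 1/36
  k=1: −1/(1!×2!×2!×0!×1!×1!) = -1/4
Σ = -2/9  ⇒  CG² = 81/14×(-2/9)² = 2/7
CG = −√(2/7) = -0.534522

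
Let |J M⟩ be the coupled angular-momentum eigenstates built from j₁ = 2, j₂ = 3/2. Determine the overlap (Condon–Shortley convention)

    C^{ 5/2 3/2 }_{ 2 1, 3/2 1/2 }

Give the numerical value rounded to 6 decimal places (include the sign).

+√(1/35) = +0.169031

triangle: 1!·3!·2!/7! = 12/5040
(j±m)!: 3!·1!·2!·1!·4!·1! = 288
prefactor² = (2J+1)·Δ·N² = 144/35
  k=0: +1/(0!·1!·1!·2!·2!·0!) = 1/4
  k=1: −1/(1!·0!·0!·1!·3!·1!) = -1/6
Σ = 1/12  ⇒  CG² = 144/35·1/12² = 1/35
CG = +√(1/35) = +0.169031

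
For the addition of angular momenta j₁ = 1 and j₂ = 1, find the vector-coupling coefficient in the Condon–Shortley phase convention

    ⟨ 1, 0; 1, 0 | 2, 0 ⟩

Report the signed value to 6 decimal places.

+0.816497

triangle: 0!×2!×2!/5! = 4/120
(j±m)!: 1!×1!×1!×1!×2!×2! = 4
prefactor² = (2J+1)×Δ×N² = 2/3
  k=0: +1/(0!×0!×1!×1!×1!×1!) = 1
Σ = 1  ⇒  CG² = 2/3×1² = 2/3
CG = +√(2/3) = +0.816497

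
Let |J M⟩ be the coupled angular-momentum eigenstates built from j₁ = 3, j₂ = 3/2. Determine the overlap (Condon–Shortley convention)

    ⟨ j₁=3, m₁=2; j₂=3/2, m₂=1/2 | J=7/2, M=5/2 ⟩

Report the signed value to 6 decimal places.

triangle: 1!·5!·2!/9! = 240/362880
(j±m)!: 5!·1!·2!·1!·6!·1! = 172800
prefactor² = (2J+1)·Δ·N² = 6400/7
  k=0: +1/(0!·1!·1!·2!·4!·0!) = 1/48
  k=1: −1/(1!·0!·0!·1!·5!·1!) = -1/120
Σ = 1/80  ⇒  CG² = 6400/7·1/80² = 1/7
CG = +√(1/7) = +0.377964

+√(1/7) ≈ +0.377964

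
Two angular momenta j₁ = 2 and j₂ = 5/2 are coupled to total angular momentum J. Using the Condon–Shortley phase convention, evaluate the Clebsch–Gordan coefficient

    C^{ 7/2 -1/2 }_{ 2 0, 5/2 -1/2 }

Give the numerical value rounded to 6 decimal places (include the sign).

j₁+j₂−J=1  J+j₁−j₂=3  J−j₁+j₂=4  j₁+j₂+J+1=9
(j₁±m₁, j₂±m₂, J±M) = (2,2,2,3,3,4)
P² = 768/35
sum k=0..1:
  [0] +1/8 = 1/8
  [1] −1/12 = -1/12
S = 1/24
C² = P²·S² = 4/105 ; C = +0.195180

+√(4/105) ≈ +0.195180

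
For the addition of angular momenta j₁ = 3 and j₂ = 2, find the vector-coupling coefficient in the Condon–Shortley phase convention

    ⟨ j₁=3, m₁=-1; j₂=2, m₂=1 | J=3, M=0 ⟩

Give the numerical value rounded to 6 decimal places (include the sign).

+0.182574

√[7·2!4!2!/9! · 2!4!3!1!3!3!] = √(96/5)
  +(−1)^1/∏(1,1,3,2,1,0)! = -1/12  (running -1/12)
  +(−1)^2/∏(2,0,2,1,2,1)! = 1/8  (running 1/24)
⟨..|..⟩ = √(96/5)·(1/24) = +0.182574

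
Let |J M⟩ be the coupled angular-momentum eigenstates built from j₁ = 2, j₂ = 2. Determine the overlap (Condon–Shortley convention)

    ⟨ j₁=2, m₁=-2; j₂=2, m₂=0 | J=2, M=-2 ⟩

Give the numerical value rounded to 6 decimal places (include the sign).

√[5·2!2!2!/7! · 0!4!2!2!0!4!] = √(128/7)
  +(−1)^2/∏(2,0,2,0,0,2)! = 1/8  (running 1/8)
⟨..|..⟩ = √(128/7)·(1/8) = +0.534522

+0.534522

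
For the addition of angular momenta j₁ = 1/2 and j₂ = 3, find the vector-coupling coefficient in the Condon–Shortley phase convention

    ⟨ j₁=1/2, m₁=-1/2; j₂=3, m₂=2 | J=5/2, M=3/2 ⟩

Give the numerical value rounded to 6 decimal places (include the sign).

j₁+j₂−J=1  J+j₁−j₂=0  J−j₁+j₂=5  j₁+j₂+J+1=7
(j₁±m₁, j₂±m₂, J±M) = (0,1,5,1,4,1)
P² = 2880/7
sum k=1..1:
  [1] −1/24 = -1/24
S = -1/24
C² = P²·S² = 5/7 ; C = -0.845154

−√(5/7) ≈ -0.845154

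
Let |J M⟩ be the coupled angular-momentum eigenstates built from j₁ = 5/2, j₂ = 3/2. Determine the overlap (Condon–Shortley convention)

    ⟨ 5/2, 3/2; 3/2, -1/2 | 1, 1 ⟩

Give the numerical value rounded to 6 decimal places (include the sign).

√[3·3!2!0!/6! · 4!1!1!2!2!0!] = √(24/5)
  +(−1)^1/∏(1,2,0,0,2,0)! = -1/4  (running -1/4)
⟨..|..⟩ = √(24/5)·(-1/4) = -0.547723

-0.547723  (= −√(3/10))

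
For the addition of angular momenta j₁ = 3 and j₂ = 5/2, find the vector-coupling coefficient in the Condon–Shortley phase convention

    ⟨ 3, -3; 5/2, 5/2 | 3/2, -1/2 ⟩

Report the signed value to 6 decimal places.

+√(5/14) = +0.597614

triangle: 4!×2!×1!/8! = 48/40320
(j±m)!: 0!×6!×5!×0!×1!×2! = 172800
prefactor² = (2J+1)×Δ×N² = 5760/7
  k=4: +1/(4!×0!×2!×1!×0!×0!) = 1/48
Σ = 1/48  ⇒  CG² = 5760/7×1/48² = 5/14
CG = +√(5/14) = +0.597614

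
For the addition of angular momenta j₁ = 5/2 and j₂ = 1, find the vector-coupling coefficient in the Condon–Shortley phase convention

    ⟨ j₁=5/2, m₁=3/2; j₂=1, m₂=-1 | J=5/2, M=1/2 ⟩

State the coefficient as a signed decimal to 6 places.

+√(16/35) = +0.676123

√[6·1!4!1!/7! · 4!1!0!2!3!2!] = √(576/35)
  +(−1)^0/∏(0,1,1,0,3,1)! = 1/6  (running 1/6)
⟨..|..⟩ = √(576/35)·(1/6) = +0.676123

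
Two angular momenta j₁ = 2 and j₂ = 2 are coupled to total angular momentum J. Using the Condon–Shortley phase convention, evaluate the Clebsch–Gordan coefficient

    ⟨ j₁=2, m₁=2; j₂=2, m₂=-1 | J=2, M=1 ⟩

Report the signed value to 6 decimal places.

√[5·2!2!2!/7! · 4!0!1!3!3!1!] = √(48/7)
  +(−1)^0/∏(0,2,0,1,2,1)! = 1/4  (running 1/4)
⟨..|..⟩ = √(48/7)·(1/4) = +0.654654

+√(3/7) = +0.654654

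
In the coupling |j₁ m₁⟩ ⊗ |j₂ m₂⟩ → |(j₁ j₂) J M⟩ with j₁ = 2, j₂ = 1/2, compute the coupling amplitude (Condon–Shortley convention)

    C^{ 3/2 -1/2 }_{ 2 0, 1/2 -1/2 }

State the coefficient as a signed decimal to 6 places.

+0.632456  (= +√(2/5))

√[4·1!3!0!/5! · 2!2!0!1!1!2!] = √(8/5)
  +(−1)^0/∏(0,1,2,0,1,0)! = 1/2  (running 1/2)
⟨..|..⟩ = √(8/5)·(1/2) = +0.632456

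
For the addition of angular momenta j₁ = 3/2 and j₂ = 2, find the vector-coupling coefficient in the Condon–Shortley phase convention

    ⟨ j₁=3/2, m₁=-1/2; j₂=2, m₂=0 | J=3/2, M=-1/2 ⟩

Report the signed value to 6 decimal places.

−√(1/5) = -0.447214

j₁+j₂−J=2  J+j₁−j₂=1  J−j₁+j₂=2  j₁+j₂+J+1=6
(j₁±m₁, j₂±m₂, J±M) = (1,2,2,2,1,2)
P² = 16/45
sum k=1..2:
  [1] −1/1 = -1
  [2] +1/4 = 1/4
S = -3/4
C² = P²·S² = 1/5 ; C = -0.447214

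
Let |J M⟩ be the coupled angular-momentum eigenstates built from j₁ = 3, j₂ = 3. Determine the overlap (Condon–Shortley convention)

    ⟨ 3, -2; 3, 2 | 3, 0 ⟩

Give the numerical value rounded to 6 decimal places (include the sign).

−√(1/6) = -0.408248

triangle: 3!·3!·3!/10! = 216/3628800
(j±m)!: 1!·5!·5!·1!·3!·3! = 518400
prefactor² = (2J+1)·Δ·N² = 216
  k=2: +1/(2!·1!·3!·3!·0!·0!) = 1/72
  k=3: −1/(3!·0!·2!·2!·1!·1!) = -1/24
Σ = -1/36  ⇒  CG² = 216·(-1/36)² = 1/6
CG = −√(1/6) = -0.408248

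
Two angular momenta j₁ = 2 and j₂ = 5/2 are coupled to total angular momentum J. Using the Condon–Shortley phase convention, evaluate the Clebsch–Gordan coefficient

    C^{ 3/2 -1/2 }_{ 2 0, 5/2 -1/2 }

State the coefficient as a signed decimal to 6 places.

√[4·3!1!2!/7! · 2!2!2!3!1!2!] = √(32/35)
  +(−1)^1/∏(1,2,1,1,0,1)! = -1/2  (running -1/2)
  +(−1)^2/∏(2,1,0,0,1,2)! = 1/4  (running -1/4)
⟨..|..⟩ = √(32/35)·(-1/4) = -0.239046

−√(2/35) = -0.239046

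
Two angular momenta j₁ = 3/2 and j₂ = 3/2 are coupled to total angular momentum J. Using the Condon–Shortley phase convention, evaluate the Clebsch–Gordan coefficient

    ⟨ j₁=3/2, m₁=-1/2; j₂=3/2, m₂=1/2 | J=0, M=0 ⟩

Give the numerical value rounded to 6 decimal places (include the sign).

+√(1/4) = +0.500000

j₁+j₂−J=3  J+j₁−j₂=0  J−j₁+j₂=0  j₁+j₂+J+1=4
(j₁±m₁, j₂±m₂, J±M) = (1,2,2,1,0,0)
P² = 1
sum k=2..2:
  [2] +1/2 = 1/2
S = 1/2
C² = P²·S² = 1/4 ; C = +0.500000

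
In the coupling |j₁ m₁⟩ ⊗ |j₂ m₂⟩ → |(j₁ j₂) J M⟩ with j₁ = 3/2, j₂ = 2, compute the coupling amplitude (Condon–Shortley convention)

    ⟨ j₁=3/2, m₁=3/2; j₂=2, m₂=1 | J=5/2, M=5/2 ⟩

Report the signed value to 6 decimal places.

+0.654654  (= +√(3/7))

j₁+j₂−J=1  J+j₁−j₂=2  J−j₁+j₂=3  j₁+j₂+J+1=7
(j₁±m₁, j₂±m₂, J±M) = (3,0,3,1,5,0)
P² = 432/7
sum k=0..0:
  [0] +1/12 = 1/12
S = 1/12
C² = P²·S² = 3/7 ; C = +0.654654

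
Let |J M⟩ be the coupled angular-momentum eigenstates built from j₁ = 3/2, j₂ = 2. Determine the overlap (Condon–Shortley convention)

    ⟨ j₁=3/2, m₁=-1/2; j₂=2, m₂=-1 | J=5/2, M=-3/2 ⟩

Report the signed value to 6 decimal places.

j₁+j₂−J=1  J+j₁−j₂=2  J−j₁+j₂=3  j₁+j₂+J+1=7
(j₁±m₁, j₂±m₂, J±M) = (1,2,1,3,1,4)
P² = 144/35
sum k=0..1:
  [0] +1/4 = 1/4
  [1] −1/6 = -1/6
S = 1/12
C² = P²·S² = 1/35 ; C = +0.169031

+0.169031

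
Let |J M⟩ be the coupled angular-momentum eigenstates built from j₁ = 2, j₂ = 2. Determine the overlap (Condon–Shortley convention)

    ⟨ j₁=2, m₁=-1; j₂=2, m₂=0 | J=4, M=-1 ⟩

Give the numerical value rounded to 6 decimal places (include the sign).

+0.654654

triangle: 0!×4!×4!/9! = 576/362880
(j±m)!: 1!×3!×2!×2!×3!×5! = 17280
prefactor² = (2J+1)×Δ×N² = 1728/7
  k=0: +1/(0!×0!×3!×2!×1!×2!) = 1/24
Σ = 1/24  ⇒  CG² = 1728/7×1/24² = 3/7
CG = +√(3/7) = +0.654654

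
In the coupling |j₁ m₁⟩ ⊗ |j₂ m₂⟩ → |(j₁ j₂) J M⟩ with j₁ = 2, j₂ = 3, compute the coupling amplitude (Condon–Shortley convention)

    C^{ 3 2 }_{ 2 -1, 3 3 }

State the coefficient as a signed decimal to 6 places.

+0.645497  (= +√(5/12))

triangle: 2!*2!*4!/9! = 96/362880
(j±m)!: 1!*3!*6!*0!*5!*1! = 518400
prefactor² = (2J+1)*Δ*N² = 960
  k=2: +1/(2!*0!*1!*4!*1!*0!) = 1/48
Σ = 1/48  ⇒  CG² = 960*1/48² = 5/12
CG = +√(5/12) = +0.645497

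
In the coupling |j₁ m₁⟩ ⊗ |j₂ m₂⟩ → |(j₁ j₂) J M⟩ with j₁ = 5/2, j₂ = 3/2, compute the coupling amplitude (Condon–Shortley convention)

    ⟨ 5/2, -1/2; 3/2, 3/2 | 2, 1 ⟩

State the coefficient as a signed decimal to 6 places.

+0.566947  (= +√(9/28))

√[5·2!3!1!/7! · 2!3!3!0!3!1!] = √(36/7)
  +(−1)^2/∏(2,0,1,1,2,0)! = 1/4  (running 1/4)
⟨..|..⟩ = √(36/7)·(1/4) = +0.566947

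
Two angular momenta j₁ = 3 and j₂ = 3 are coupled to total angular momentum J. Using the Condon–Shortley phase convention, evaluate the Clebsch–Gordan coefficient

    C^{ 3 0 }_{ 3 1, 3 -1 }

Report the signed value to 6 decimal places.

-0.408248

√[7·3!3!3!/10! · 4!2!2!4!3!3!] = √(864/25)
  +(−1)^0/∏(0,3,2,2,1,1)! = 1/24  (running 1/24)
  +(−1)^1/∏(1,2,1,1,2,2)! = -1/8  (running -1/12)
  +(−1)^2/∏(2,1,0,0,3,3)! = 1/72  (running -5/72)
⟨..|..⟩ = √(864/25)·(-5/72) = -0.408248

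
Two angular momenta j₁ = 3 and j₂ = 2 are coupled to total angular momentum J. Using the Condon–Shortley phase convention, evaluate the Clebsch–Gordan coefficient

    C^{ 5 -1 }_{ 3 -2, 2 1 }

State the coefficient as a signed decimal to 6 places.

√[11·0!6!4!/11! · 1!5!3!1!4!6!] = √(414720/7)
  +(−1)^0/∏(0,0,5,3,1,1)! = 1/720  (running 1/720)
⟨..|..⟩ = √(414720/7)·(1/720) = +0.338062

+0.338062  (= +√(4/35))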